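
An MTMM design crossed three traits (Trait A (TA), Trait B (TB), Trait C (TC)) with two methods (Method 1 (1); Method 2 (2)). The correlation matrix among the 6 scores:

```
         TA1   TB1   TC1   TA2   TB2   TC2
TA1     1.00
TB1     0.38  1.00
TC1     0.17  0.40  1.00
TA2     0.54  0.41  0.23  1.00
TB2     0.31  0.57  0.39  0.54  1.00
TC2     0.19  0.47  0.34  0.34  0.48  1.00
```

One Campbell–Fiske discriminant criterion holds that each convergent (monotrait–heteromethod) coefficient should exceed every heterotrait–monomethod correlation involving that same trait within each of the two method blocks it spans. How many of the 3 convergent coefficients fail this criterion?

Convergent coefficients and their comparison sets:
TA (methods 1·2): 0.54 vs {0.38, 0.54, 0.17, 0.34} → fail.
TB (methods 1·2): 0.57 vs {0.38, 0.54, 0.40, 0.48} → pass.
TC (methods 1·2): 0.34 vs {0.17, 0.34, 0.40, 0.48} → fail.
2 of 3 fail.

2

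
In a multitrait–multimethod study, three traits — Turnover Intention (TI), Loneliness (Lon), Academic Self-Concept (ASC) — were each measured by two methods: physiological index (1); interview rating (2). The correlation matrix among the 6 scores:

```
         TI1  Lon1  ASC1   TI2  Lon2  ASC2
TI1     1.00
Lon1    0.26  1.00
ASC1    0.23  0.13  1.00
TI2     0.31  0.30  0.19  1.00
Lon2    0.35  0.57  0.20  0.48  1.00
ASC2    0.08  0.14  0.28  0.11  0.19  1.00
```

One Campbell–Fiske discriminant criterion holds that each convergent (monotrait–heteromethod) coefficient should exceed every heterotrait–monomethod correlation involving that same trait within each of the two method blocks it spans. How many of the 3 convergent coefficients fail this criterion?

Checking each validity diagonal entry against its comparison values:
TI (methods 1·2): 0.31 vs {0.26, 0.48, 0.23, 0.11} → fail.
Lon (methods 1·2): 0.57 vs {0.26, 0.48, 0.13, 0.19} → pass.
ASC (methods 1·2): 0.28 vs {0.23, 0.11, 0.13, 0.19} → pass.
1 of 3 fail.

1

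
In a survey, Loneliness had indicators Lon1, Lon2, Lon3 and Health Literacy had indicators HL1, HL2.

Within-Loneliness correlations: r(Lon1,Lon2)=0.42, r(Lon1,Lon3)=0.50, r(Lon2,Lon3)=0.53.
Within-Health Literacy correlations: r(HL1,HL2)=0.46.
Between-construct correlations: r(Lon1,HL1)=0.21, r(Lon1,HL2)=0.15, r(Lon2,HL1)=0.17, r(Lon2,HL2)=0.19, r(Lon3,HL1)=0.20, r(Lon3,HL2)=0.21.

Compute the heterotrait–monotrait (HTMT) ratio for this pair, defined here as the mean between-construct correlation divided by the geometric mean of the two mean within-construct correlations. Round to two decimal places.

0.40

Mean between = 1.13/6 = 0.1883.
Mean within-Lon = 1.45/3 = 0.4833; mean within-HL = 0.46/1 = 0.4600.
Geometric mean = √(0.4833 × 0.4600) = 0.4715.
HTMT = 0.1883 / 0.4715 = 0.40.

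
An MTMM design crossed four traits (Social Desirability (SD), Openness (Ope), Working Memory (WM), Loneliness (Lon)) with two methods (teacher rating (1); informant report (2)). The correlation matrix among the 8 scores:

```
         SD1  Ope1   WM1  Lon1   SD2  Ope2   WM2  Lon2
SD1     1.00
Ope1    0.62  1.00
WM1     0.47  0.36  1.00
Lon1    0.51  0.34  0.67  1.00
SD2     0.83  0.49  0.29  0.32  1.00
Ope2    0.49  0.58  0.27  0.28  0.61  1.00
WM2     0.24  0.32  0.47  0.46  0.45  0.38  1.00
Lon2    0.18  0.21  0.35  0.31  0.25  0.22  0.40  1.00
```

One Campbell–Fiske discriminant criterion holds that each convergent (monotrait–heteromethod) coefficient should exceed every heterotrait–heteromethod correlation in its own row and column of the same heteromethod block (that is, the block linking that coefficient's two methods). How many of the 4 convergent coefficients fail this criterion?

Checking each validity diagonal entry against its comparison values:
SD (methods 1·2): 0.83 vs {0.49, 0.49, 0.24, 0.29, 0.18, 0.32} → pass.
Ope (methods 1·2): 0.58 vs {0.49, 0.49, 0.32, 0.27, 0.21, 0.28} → pass.
WM (methods 1·2): 0.47 vs {0.29, 0.24, 0.27, 0.32, 0.35, 0.46} → pass.
Lon (methods 1·2): 0.31 vs {0.32, 0.18, 0.28, 0.21, 0.46, 0.35} → fail.
1 of 4 fail.

1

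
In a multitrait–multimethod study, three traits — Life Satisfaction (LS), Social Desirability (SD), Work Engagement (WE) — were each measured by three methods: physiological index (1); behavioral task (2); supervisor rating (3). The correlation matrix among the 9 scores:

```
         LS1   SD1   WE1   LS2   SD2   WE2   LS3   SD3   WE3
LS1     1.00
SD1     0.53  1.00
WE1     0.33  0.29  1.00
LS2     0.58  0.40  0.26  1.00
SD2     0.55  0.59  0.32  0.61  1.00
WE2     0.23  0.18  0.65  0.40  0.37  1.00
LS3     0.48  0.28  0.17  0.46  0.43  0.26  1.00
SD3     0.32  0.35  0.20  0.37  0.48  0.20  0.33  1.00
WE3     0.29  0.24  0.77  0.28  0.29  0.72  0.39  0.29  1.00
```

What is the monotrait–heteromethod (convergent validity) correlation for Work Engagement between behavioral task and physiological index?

0.65

Same trait (WE), different methods: r(WE2, WE1) = 0.65.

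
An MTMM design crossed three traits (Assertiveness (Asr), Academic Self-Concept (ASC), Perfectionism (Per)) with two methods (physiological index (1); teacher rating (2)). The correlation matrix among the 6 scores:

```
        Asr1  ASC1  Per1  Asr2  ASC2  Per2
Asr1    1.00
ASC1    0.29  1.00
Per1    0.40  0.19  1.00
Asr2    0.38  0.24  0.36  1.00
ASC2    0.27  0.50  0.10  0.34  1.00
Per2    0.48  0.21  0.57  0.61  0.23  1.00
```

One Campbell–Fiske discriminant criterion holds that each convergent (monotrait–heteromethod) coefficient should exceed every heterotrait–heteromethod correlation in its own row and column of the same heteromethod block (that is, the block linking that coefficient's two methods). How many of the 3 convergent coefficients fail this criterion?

1

Each convergent coefficient versus the relevant comparison correlations:
Asr (methods 1·2): 0.38 vs {0.27, 0.24, 0.48, 0.36} → fail.
ASC (methods 1·2): 0.50 vs {0.24, 0.27, 0.21, 0.10} → pass.
Per (methods 1·2): 0.57 vs {0.36, 0.48, 0.10, 0.21} → pass.
1 of 3 fail.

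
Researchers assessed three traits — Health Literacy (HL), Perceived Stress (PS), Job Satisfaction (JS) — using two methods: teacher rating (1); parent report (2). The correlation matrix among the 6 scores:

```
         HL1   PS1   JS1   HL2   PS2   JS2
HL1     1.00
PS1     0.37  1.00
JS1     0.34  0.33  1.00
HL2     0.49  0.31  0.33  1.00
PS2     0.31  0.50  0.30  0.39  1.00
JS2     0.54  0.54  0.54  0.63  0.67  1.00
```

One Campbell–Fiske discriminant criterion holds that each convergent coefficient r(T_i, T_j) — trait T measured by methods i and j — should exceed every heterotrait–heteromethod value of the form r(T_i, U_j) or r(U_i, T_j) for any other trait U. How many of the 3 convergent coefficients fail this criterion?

3

Convergent coefficients and their comparison sets:
HL (methods 1·2): 0.49 vs {0.31, 0.31, 0.54, 0.33} → fail.
PS (methods 1·2): 0.50 vs {0.31, 0.31, 0.54, 0.30} → fail.
JS (methods 1·2): 0.54 vs {0.33, 0.54, 0.30, 0.54} → fail.
3 of 3 fail.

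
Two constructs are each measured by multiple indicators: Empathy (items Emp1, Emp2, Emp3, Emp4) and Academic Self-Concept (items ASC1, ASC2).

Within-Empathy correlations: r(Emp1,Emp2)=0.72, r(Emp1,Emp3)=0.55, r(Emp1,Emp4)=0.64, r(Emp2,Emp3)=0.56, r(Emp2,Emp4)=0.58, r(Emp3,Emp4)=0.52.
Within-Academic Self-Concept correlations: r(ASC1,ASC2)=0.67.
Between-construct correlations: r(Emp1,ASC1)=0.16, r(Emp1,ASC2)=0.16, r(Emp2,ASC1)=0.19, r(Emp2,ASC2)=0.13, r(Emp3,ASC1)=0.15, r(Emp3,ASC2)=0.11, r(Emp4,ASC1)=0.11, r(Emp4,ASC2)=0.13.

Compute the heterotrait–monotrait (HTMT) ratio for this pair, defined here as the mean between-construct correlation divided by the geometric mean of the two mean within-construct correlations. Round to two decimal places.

0.23

Mean heterotrait r = 1.14/8 = 0.1425.
Mean within-Emp = 3.57/6 = 0.5950; mean within-ASC = 0.67/1 = 0.6700.
Geometric mean = √(0.5950 × 0.6700) = 0.6314.
HTMT = 0.1425 / 0.6314 = 0.23.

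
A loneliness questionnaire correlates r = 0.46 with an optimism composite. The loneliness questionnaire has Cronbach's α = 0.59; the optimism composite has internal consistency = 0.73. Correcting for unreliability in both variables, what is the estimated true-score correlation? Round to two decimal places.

r_true = r_obs / √(r_xx · r_yy) = 0.46 / √(0.59 × 0.73) = 0.46 / √0.4307 = 0.46 / 0.6563 ≈ 0.70.

0.70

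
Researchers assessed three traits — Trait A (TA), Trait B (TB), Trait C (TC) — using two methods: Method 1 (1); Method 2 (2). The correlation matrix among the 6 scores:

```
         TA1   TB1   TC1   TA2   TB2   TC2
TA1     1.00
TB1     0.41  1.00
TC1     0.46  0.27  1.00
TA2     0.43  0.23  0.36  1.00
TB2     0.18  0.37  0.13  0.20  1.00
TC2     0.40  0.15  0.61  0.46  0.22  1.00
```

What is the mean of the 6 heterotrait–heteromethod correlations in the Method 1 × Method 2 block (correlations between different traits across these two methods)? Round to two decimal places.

0.24

HTHM values (method 1 × method 2): 0.18, 0.40, 0.23, 0.15, 0.36, 0.13; mean = 1.45/6 = 0.24.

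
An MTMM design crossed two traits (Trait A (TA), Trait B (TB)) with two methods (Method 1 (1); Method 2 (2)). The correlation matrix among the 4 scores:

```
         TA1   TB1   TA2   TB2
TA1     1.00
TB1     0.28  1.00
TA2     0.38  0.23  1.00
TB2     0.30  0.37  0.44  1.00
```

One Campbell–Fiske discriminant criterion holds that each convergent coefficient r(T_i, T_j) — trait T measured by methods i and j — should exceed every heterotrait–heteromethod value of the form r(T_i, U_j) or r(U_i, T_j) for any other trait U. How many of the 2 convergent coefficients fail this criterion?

Convergent coefficients and their comparison sets:
TA (methods 1·2): 0.38 vs {0.30, 0.23} → pass.
TB (methods 1·2): 0.37 vs {0.23, 0.30} → pass.
0 of 2 fail.

0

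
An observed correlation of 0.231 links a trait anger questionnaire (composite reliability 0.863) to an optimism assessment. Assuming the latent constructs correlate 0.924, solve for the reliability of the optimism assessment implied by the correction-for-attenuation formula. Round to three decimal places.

r_true = r_obs / √(r_xx · r_yy) ⇒ 0.924 = 0.231 / √(0.863 · r_yy).
√(0.863 · r_yy) = 0.231 / 0.924 = 0.2500; 0.863 · r_yy = 0.0625; r_yy = 0.0625 / 0.863 ≈ 0.072.

0.072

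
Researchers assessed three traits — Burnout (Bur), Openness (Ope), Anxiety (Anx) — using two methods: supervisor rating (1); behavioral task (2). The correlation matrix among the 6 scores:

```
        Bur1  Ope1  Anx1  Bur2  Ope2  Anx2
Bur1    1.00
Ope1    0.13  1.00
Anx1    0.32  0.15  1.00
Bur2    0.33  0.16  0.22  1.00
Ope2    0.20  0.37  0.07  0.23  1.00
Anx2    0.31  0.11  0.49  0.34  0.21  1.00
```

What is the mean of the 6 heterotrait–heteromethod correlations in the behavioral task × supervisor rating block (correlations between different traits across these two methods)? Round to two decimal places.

0.18

HTHM values (method 2 × method 1): 0.16, 0.22, 0.20, 0.07, 0.31, 0.11; mean = 1.07/6 = 0.18.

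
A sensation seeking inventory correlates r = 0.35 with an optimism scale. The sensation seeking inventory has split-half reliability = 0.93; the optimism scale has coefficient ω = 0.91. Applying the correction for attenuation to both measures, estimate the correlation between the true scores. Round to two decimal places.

0.38

r_true = r_obs / √(r_xx · r_yy) = 0.35 / √(0.93 × 0.91) = 0.35 / √0.8463 = 0.35 / 0.9199 ≈ 0.38.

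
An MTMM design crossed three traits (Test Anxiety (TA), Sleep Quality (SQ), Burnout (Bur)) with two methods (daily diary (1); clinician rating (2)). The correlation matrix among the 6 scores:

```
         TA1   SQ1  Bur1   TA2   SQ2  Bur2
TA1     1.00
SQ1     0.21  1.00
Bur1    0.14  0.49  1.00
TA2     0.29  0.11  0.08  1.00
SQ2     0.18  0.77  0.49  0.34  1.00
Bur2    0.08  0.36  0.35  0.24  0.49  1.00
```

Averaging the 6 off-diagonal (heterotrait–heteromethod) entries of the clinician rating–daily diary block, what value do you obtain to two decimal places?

0.22

HTHM values (method 2 × method 1): 0.11, 0.08, 0.18, 0.49, 0.08, 0.36; mean = 1.30/6 = 0.22.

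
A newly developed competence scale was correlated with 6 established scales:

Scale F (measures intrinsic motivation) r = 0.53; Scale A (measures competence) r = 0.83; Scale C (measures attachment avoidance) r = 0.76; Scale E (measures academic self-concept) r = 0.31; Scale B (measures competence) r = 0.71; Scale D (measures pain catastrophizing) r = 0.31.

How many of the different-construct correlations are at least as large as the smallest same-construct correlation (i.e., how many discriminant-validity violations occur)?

Convergent (same construct = competence): Scale A, Scale B.
Smallest convergent = 0.71. Discriminant values: 0.53, 0.76, 0.31, 0.31; count ≥ 0.71 → 1.

1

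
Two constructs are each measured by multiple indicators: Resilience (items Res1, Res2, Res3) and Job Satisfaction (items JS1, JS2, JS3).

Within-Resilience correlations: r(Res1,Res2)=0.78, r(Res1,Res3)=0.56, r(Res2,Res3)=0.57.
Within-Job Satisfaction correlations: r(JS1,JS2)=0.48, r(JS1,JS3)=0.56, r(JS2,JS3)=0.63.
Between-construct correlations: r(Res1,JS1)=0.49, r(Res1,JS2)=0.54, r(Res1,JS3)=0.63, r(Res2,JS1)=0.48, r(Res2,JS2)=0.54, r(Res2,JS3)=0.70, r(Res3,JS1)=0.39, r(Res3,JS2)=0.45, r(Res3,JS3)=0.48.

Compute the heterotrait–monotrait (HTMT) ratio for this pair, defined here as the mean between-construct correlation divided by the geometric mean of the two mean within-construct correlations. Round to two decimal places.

0.88

Mean between = 4.70/9 = 0.5222.
Mean within-Res = 1.91/3 = 0.6367; mean within-JS = 1.67/3 = 0.5567.
Geometric mean = √(0.6367 × 0.5567) = 0.5954.
HTMT = 0.5222 / 0.5954 = 0.88.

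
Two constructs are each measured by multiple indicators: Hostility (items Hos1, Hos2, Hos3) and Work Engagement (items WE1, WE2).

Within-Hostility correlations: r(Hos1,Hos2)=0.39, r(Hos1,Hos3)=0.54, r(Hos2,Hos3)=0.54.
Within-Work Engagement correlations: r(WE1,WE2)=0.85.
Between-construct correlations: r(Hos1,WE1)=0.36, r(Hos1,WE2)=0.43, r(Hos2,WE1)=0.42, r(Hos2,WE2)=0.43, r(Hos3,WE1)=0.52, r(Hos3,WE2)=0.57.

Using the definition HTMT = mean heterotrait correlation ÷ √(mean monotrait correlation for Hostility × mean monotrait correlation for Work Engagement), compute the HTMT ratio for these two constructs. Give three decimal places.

0.705

Between-construct mean = 2.73/6 = 0.4550.
Mean within-Hos = 1.47/3 = 0.4900; mean within-WE = 0.85/1 = 0.8500.
Geometric mean = √(0.4900 × 0.8500) = 0.6454.
HTMT = 0.4550 / 0.6454 = 0.705.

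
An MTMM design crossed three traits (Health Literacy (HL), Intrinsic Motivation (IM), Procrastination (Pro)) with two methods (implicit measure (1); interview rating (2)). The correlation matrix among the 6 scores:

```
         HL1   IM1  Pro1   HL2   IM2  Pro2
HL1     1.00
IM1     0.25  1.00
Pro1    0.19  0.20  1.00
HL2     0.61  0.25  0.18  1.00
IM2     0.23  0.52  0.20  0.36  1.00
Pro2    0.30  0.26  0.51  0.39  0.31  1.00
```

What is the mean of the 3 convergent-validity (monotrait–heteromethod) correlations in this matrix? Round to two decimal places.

Convergent values: 0.61, 0.52, 0.51; mean = 1.64/3 = 0.55.

0.55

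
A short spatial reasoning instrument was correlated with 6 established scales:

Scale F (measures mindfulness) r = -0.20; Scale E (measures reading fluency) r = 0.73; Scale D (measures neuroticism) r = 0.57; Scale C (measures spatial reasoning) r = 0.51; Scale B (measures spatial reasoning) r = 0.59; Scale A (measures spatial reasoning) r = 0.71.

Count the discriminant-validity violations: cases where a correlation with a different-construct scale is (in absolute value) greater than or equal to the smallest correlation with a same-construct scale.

2

Convergent (same construct = spatial reasoning): Scale C, Scale B, Scale A.
Smallest convergent = 0.51. Discriminant |r|: 0.20, 0.73, 0.57; count ≥ 0.51 → 2.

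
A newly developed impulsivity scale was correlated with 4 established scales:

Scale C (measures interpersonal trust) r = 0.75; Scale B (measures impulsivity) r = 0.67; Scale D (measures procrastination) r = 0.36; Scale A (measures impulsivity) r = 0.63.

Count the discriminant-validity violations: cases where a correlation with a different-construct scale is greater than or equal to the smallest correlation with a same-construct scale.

Convergent (same construct = impulsivity): Scale B, Scale A.
Smallest convergent = 0.63. Discriminant values: 0.75, 0.36; count ≥ 0.63 → 1.

1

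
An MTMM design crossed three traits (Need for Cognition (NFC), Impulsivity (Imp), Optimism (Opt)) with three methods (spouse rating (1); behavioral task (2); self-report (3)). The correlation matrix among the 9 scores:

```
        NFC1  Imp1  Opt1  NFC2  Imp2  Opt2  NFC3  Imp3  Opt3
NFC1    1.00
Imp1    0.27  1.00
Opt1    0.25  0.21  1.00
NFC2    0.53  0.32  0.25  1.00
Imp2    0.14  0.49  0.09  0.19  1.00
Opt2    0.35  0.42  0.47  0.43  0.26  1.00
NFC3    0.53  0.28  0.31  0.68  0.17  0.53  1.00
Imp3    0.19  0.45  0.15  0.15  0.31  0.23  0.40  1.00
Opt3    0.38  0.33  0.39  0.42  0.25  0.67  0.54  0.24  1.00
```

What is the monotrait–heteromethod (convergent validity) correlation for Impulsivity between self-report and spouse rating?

Same trait (Imp), different methods: r(Imp3, Imp1) = 0.45.

0.45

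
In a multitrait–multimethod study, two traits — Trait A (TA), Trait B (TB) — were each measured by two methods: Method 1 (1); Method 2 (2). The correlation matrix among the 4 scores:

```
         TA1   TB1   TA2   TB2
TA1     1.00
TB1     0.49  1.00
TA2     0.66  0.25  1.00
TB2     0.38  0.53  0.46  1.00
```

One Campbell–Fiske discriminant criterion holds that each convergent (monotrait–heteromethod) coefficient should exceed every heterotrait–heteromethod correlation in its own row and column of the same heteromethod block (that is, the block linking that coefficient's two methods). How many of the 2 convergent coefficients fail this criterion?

0

Checking each validity diagonal entry against its comparison values:
TA (methods 1·2): 0.66 vs {0.38, 0.25} → pass.
TB (methods 1·2): 0.53 vs {0.25, 0.38} → pass.
0 of 2 fail.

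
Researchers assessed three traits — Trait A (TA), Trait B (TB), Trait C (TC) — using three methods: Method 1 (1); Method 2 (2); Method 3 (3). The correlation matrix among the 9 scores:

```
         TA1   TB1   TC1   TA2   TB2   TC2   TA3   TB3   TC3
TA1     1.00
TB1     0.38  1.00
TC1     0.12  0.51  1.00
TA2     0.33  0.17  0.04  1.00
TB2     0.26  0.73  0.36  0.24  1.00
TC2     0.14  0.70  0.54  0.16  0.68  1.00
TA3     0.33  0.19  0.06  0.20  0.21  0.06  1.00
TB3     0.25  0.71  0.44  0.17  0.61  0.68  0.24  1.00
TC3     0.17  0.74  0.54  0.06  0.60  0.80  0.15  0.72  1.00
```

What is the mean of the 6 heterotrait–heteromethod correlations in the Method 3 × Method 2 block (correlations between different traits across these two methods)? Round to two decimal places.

0.30

HTHM values (method 3 × method 2): 0.21, 0.06, 0.17, 0.68, 0.06, 0.60; mean = 1.78/6 = 0.30.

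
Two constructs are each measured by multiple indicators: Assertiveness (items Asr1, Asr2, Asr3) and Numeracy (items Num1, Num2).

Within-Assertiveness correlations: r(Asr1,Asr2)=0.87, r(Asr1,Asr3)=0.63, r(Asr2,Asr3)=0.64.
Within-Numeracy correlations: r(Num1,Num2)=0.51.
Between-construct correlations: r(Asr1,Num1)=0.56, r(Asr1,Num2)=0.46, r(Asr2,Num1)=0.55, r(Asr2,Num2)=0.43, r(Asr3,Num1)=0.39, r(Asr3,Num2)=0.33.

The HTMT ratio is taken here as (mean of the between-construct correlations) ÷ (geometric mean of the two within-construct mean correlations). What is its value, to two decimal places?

0.75

Between-construct mean = 2.72/6 = 0.4533.
Mean within-Asr = 2.14/3 = 0.7133; mean within-Num = 0.51/1 = 0.5100.
Geometric mean = √(0.7133 × 0.5100) = 0.6031.
HTMT = 0.4533 / 0.6031 = 0.75.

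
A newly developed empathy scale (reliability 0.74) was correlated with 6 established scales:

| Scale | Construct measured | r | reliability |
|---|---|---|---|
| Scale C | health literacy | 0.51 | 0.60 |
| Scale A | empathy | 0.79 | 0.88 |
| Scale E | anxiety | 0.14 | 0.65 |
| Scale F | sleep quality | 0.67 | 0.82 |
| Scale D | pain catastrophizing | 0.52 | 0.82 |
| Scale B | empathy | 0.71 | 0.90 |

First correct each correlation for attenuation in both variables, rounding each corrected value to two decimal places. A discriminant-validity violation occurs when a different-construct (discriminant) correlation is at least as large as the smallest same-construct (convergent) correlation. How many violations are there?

Disattenuated r (r / √(r_scale · r_new)):
  Scale C (disc): 0.51 / √(0.60·0.74) = 0.77
  Scale A (conv): 0.79 / √(0.88·0.74) = 0.98
  Scale E (disc): 0.14 / √(0.65·0.74) = 0.20
  Scale F (disc): 0.67 / √(0.82·0.74) = 0.86
  Scale D (disc): 0.52 / √(0.82·0.74) = 0.67
  Scale B (conv): 0.71 / √(0.90·0.74) = 0.87
Smallest convergent = 0.87. Discriminant values: 0.77, 0.20, 0.86, 0.67; count ≥ 0.87 → 0.

0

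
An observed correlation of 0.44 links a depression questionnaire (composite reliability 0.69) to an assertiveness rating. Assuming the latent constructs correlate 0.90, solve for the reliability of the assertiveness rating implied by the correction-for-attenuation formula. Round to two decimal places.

0.35

r_true = r_obs / √(r_xx · r_yy) ⇒ 0.90 = 0.44 / √(0.69 · r_yy).
√(0.69 · r_yy) = 0.44 / 0.90 = 0.4889; 0.69 · r_yy = 0.2390; r_yy = 0.2390 / 0.69 ≈ 0.35.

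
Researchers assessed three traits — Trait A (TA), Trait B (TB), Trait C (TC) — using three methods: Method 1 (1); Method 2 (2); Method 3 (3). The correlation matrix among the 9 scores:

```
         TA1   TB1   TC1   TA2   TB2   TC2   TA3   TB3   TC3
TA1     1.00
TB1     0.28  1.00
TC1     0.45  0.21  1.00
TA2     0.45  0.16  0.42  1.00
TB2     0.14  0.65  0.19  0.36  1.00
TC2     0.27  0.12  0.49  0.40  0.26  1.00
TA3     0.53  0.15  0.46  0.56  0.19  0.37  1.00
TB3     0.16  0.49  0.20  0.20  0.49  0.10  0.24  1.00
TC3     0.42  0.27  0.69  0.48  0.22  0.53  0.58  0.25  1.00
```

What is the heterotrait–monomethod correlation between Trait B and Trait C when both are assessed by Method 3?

0.25

Different traits, same method: r(TB3, TC3) = 0.25.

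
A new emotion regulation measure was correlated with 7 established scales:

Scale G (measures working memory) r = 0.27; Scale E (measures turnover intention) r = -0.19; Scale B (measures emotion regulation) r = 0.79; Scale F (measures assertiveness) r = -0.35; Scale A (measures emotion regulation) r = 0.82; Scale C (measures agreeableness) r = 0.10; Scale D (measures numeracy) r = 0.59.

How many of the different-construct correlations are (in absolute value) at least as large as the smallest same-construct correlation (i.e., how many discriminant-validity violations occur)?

0

Convergent (same construct = emotion regulation): Scale B, Scale A.
Smallest convergent = 0.79. Discriminant |r|: 0.27, 0.19, 0.35, 0.10, 0.59; count ≥ 0.79 → 0.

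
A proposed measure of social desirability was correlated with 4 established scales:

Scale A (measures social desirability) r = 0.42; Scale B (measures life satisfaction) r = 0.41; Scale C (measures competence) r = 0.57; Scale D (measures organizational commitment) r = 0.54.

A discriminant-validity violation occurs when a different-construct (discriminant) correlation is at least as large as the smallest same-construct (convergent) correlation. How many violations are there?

2

Convergent (same construct = social desirability): Scale A.
Smallest convergent = 0.42. Discriminant values: 0.41, 0.57, 0.54; count ≥ 0.42 → 2.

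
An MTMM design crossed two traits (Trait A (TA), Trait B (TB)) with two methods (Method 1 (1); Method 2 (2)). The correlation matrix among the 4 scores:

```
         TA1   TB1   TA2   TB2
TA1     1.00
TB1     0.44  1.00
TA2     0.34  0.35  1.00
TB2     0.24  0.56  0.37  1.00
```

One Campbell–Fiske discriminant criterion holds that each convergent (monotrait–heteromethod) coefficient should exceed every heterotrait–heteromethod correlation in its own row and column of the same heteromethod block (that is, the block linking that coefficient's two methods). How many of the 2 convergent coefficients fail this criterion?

Each convergent coefficient versus the relevant comparison correlations:
TA (methods 1·2): 0.34 vs {0.24, 0.35} → fail.
TB (methods 1·2): 0.56 vs {0.35, 0.24} → pass.
1 of 2 fail.

1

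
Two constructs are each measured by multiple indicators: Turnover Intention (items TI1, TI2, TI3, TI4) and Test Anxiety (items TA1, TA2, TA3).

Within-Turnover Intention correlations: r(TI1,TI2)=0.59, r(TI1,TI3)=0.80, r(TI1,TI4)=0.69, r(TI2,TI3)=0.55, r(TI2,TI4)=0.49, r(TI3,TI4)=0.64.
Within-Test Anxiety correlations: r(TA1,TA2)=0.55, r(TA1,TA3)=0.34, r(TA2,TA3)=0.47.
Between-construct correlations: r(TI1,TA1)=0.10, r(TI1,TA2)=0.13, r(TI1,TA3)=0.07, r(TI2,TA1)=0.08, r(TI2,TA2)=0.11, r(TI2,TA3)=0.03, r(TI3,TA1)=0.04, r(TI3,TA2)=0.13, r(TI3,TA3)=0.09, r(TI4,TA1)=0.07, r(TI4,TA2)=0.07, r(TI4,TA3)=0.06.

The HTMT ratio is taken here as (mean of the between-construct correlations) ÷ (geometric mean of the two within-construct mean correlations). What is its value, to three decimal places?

Between-construct mean = 0.98/12 = 0.0817.
Mean within-TI = 3.76/6 = 0.6267; mean within-TA = 1.36/3 = 0.4533.
Geometric mean = √(0.6267 × 0.4533) = 0.5330.
HTMT = 0.0817 / 0.5330 = 0.153.

0.153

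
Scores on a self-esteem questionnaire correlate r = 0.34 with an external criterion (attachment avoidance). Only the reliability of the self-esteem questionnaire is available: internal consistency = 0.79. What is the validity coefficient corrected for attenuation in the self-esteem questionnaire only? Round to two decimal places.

Single correction: r_c = r_obs / √r_xx = 0.34 / √0.79 = 0.34 / 0.8888 ≈ 0.38.

0.38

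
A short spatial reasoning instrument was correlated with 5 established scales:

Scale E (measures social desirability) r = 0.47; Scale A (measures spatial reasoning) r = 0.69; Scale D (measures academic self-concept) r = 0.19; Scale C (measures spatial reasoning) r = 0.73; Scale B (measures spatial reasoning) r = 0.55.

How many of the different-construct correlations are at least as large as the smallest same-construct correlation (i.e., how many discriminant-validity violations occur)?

Convergent (same construct = spatial reasoning): Scale A, Scale C, Scale B.
Smallest convergent = 0.55. Discriminant values: 0.47, 0.19; count ≥ 0.55 → 0.

0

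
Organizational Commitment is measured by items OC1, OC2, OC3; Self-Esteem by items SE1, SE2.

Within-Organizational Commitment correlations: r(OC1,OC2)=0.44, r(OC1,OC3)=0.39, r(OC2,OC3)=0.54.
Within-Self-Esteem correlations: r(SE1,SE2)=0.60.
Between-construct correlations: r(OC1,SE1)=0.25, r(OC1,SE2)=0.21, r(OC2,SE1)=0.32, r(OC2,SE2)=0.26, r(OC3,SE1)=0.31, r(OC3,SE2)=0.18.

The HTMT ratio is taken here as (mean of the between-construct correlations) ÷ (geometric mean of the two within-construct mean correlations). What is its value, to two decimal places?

0.49

Mean heterotrait r = 1.53/6 = 0.2550.
Mean within-OC = 1.37/3 = 0.4567; mean within-SE = 0.60/1 = 0.6000.
Geometric mean = √(0.4567 × 0.6000) = 0.5235.
HTMT = 0.2550 / 0.5235 = 0.49.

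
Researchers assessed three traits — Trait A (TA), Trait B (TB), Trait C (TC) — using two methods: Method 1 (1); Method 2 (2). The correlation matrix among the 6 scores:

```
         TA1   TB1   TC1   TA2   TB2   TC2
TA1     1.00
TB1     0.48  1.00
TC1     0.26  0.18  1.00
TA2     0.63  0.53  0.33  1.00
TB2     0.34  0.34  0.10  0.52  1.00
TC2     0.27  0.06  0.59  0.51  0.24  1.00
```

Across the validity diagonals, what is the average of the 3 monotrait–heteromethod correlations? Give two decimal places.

0.52

Convergent values: 0.63, 0.34, 0.59; mean = 1.56/3 = 0.52.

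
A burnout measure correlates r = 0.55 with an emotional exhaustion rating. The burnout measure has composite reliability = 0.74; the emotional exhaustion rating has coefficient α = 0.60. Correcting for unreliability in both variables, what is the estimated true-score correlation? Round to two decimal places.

r_true = r_obs / √(r_xx · r_yy) = 0.55 / √(0.74 × 0.60) = 0.55 / √0.4440 = 0.55 / 0.6663 ≈ 0.83.

0.83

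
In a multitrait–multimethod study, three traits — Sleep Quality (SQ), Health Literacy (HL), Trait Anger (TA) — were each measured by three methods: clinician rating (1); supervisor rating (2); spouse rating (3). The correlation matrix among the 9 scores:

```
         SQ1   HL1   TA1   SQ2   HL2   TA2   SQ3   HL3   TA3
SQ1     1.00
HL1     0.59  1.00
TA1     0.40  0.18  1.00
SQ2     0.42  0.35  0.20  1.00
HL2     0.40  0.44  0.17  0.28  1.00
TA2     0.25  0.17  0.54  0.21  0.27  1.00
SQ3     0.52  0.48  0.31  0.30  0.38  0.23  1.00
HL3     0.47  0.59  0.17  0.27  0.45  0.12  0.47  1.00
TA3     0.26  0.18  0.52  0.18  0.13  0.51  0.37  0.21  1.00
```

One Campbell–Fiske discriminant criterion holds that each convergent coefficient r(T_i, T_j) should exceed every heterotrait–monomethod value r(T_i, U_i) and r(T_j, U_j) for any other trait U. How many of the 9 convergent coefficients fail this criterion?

6

Checking each validity diagonal entry against its comparison values:
SQ (methods 1·2): 0.42 vs {0.59, 0.28, 0.40, 0.21} → fail.
SQ (methods 1·3): 0.52 vs {0.59, 0.47, 0.40, 0.37} → fail.
SQ (methods 2·3): 0.30 vs {0.28, 0.47, 0.21, 0.37} → fail.
HL (methods 1·2): 0.44 vs {0.59, 0.28, 0.18, 0.27} → fail.
HL (methods 1·3): 0.59 vs {0.59, 0.47, 0.18, 0.21} → fail.
HL (methods 2·3): 0.45 vs {0.28, 0.47, 0.27, 0.21} → fail.
TA (methods 1·2): 0.54 vs {0.40, 0.21, 0.18, 0.27} → pass.
TA (methods 1·3): 0.52 vs {0.40, 0.37, 0.18, 0.21} → pass.
TA (methods 2·3): 0.51 vs {0.21, 0.37, 0.27, 0.21} → pass.
6 of 9 fail.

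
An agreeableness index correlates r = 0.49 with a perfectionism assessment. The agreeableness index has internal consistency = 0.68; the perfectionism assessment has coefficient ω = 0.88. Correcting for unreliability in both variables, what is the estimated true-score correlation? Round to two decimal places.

r_true = r_obs / √(r_xx · r_yy) = 0.49 / √(0.68 × 0.88) = 0.49 / √0.5984 = 0.49 / 0.7736 ≈ 0.63.

0.63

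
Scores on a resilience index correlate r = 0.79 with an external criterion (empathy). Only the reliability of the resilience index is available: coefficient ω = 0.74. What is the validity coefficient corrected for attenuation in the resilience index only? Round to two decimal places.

0.92

Single correction: r_c = r_obs / √r_xx = 0.79 / √0.74 = 0.79 / 0.8602 ≈ 0.92.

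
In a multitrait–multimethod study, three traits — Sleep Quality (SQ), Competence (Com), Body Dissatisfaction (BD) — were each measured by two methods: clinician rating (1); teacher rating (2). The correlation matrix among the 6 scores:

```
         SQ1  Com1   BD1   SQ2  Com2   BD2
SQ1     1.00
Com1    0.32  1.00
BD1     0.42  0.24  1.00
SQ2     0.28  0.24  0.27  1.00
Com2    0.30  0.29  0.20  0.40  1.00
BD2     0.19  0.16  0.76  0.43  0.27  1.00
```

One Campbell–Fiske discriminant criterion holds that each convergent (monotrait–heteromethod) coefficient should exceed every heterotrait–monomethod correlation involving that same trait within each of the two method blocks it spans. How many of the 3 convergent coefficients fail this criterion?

Each convergent coefficient versus the relevant comparison correlations:
SQ (methods 1·2): 0.28 vs {0.32, 0.40, 0.42, 0.43} → fail.
Com (methods 1·2): 0.29 vs {0.32, 0.40, 0.24, 0.27} → fail.
BD (methods 1·2): 0.76 vs {0.42, 0.43, 0.24, 0.27} → pass.
2 of 3 fail.

2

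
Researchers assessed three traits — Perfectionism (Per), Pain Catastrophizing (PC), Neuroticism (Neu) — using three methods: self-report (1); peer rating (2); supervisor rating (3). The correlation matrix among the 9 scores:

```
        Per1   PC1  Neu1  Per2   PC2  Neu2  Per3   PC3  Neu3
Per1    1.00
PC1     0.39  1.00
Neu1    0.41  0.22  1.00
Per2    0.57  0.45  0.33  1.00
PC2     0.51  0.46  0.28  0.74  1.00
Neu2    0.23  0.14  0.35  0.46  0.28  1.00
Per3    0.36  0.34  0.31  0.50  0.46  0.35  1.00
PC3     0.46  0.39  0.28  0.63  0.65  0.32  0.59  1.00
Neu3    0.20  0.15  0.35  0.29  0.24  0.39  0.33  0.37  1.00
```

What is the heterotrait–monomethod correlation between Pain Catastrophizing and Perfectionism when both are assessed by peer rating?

0.74

Different traits, same method: r(PC2, Per2) = 0.74.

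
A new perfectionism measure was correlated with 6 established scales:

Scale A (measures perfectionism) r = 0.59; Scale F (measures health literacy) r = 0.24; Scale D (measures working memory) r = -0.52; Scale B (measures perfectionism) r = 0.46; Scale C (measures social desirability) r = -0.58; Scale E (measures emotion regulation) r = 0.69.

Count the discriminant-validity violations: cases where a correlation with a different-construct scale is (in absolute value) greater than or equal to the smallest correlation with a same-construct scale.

3

Convergent (same construct = perfectionism): Scale A, Scale B.
Smallest convergent = 0.46. Discriminant |r|: 0.24, 0.52, 0.58, 0.69; count ≥ 0.46 → 3.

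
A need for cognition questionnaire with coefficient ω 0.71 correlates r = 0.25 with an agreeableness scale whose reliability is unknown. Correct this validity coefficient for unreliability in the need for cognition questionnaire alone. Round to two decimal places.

Single correction: r_c = r_obs / √r_xx = 0.25 / √0.71 = 0.25 / 0.8426 ≈ 0.30.

0.30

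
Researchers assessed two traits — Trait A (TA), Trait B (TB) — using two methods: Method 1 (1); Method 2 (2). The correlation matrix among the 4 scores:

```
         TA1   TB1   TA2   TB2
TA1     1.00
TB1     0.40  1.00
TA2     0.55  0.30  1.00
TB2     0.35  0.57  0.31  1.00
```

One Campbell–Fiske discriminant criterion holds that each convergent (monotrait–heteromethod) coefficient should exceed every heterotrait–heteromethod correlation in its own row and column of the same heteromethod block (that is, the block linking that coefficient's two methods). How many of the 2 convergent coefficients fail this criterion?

Convergent coefficients and their comparison sets:
TA (methods 1·2): 0.55 vs {0.35, 0.30} → pass.
TB (methods 1·2): 0.57 vs {0.30, 0.35} → pass.
0 of 2 fail.

0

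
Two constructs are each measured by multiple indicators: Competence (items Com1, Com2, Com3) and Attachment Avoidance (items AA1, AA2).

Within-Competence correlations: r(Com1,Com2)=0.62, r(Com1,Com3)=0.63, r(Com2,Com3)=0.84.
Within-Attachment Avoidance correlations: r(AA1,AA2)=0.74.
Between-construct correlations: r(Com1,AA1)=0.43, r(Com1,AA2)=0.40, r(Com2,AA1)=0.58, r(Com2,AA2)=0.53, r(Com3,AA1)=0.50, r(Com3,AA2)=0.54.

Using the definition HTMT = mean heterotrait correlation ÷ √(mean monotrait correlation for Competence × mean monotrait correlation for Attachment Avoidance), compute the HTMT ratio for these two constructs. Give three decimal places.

Mean heterotrait r = 2.98/6 = 0.4967.
Mean within-Com = 2.09/3 = 0.6967; mean within-AA = 0.74/1 = 0.7400.
Geometric mean = √(0.6967 × 0.7400) = 0.7180.
HTMT = 0.4967 / 0.7180 = 0.692.

0.692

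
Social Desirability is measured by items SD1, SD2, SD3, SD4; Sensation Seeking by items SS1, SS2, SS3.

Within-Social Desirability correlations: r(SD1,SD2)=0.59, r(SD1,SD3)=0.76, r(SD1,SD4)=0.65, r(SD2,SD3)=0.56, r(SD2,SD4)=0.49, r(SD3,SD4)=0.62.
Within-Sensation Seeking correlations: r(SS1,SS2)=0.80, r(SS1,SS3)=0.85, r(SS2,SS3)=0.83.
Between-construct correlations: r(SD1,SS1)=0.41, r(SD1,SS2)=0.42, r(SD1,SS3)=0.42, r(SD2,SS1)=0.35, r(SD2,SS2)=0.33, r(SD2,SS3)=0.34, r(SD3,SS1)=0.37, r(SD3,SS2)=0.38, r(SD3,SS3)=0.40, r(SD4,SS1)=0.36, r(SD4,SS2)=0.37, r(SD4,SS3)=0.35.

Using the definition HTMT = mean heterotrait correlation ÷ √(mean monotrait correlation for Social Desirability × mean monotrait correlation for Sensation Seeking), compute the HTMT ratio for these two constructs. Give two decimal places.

Between-construct mean = 4.50/12 = 0.3750.
Mean within-SD = 3.67/6 = 0.6117; mean within-SS = 2.48/3 = 0.8267.
Geometric mean = √(0.6117 × 0.8267) = 0.7111.
HTMT = 0.3750 / 0.7111 = 0.53.

0.53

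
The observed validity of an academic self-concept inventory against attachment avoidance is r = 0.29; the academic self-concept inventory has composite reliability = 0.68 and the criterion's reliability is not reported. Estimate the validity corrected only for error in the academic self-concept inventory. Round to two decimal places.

0.35

Single correction: r_c = r_obs / √r_xx = 0.29 / √0.68 = 0.29 / 0.8246 ≈ 0.35.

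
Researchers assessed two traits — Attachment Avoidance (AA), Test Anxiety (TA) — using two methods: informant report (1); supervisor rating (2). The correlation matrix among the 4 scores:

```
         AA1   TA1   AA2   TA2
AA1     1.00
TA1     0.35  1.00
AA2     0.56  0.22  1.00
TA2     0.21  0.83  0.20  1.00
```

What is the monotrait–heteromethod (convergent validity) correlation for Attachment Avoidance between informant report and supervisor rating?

0.56

Same trait (AA), different methods: r(AA1, AA2) = 0.56.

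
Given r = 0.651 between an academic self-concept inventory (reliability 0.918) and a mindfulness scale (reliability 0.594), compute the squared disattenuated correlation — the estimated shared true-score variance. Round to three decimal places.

Disattenuated r = 0.651 / √(0.918 × 0.594) = 0.651 / 0.7384 = 0.8816.
Shared true-score variance = 0.8816² = 0.7772 ≈ 0.777.

0.777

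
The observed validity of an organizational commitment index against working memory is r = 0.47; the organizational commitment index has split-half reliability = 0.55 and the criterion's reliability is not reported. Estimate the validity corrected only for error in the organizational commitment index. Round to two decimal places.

0.63

Single correction: r_c = r_obs / √r_xx = 0.47 / √0.55 = 0.47 / 0.7416 ≈ 0.63.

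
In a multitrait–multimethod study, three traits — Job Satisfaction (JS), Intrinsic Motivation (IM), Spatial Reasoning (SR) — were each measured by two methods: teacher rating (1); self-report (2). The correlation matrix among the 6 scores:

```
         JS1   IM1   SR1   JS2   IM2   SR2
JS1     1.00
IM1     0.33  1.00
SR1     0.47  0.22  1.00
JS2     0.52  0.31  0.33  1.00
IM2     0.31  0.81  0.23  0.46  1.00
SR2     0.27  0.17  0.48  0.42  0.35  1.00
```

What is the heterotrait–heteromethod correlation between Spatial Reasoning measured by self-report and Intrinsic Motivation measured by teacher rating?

0.17

Different traits and methods: r(SR2, IM1) = 0.17.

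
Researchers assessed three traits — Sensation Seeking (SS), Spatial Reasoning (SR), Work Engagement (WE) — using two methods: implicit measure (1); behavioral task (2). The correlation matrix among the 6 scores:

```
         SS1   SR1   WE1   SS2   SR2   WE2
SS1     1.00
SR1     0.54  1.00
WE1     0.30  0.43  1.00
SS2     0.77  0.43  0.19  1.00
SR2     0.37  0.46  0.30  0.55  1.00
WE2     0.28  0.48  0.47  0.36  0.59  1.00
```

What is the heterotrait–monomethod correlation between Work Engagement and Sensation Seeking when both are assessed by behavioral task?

0.36

Different traits, same method: r(WE2, SS2) = 0.36.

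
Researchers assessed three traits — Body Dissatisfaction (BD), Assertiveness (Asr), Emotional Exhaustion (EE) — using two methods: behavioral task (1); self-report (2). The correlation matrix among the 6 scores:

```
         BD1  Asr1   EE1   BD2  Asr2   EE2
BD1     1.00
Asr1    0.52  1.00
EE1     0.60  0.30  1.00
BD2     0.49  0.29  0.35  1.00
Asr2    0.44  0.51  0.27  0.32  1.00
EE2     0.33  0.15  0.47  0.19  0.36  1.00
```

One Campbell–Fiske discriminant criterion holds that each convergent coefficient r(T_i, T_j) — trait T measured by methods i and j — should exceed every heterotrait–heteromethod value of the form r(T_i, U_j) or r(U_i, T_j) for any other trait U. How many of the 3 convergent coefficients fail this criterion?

0

Checking each validity diagonal entry against its comparison values:
BD (methods 1·2): 0.49 vs {0.44, 0.29, 0.33, 0.35} → pass.
Asr (methods 1·2): 0.51 vs {0.29, 0.44, 0.15, 0.27} → pass.
EE (methods 1·2): 0.47 vs {0.35, 0.33, 0.27, 0.15} → pass.
0 of 3 fail.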